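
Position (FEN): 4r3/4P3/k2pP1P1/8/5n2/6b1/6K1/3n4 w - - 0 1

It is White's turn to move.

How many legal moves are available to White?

White to move; king on g2.
In check: yes, from the black knight on f4.
Legal moves: Kxg3, Kf3, Kh1, Kg1, Kf1.
Count: 5.

5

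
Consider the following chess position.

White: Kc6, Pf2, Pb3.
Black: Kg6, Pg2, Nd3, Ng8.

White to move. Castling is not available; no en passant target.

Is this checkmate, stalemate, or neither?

White to move; white king on c6.
In check: no.
Legal moves for White: Kd7, Kc7, Kb7, Kd6, Kb6, Kd5, Kb5, b4, f3, f4.
White has 10 legal moves and is not in check → neither.

neither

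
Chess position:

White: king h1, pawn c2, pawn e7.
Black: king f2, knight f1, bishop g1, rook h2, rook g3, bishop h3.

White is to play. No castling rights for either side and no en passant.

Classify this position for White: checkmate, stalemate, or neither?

checkmate

White to move; white king on h1.
In check: yes, from the black rook on h2.
King squares — g1: attacked by Kf2; g2: attacked by Kf2; h2: attacked by Nf1.
Legal moves for White: none.
In check with no legal moves → checkmate.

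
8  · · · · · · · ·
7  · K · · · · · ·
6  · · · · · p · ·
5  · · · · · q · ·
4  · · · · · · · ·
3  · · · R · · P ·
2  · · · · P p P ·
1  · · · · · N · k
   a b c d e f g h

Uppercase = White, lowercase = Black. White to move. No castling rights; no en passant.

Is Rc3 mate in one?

After Rc3: black king on h1; in check: no.
Black is not in check, so this cannot be checkmate.

no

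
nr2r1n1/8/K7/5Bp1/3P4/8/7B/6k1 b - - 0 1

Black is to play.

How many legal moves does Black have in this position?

5

Black to move; king on g1.
In check: yes, from the white bishop on h2.
Legal moves: Kxh2, Kg2, Kf2, Kh1, Kf1.
Count: 5.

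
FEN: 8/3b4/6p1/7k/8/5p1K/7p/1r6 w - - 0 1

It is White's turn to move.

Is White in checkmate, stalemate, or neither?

neither

White to move; white king on h3.
In check: yes, from the black bishop on d7.
Legal moves for White: Kg3, Kxh2.
White is in check but has 2 legal moves → neither.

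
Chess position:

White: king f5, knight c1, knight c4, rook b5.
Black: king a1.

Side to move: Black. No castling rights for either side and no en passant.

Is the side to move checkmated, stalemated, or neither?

stalemate

Black to move; black king on a1.
In check: no.
King squares — b1: attacked by Rb5; a2: attacked by Nc1; b2: attacked by Nc4.
Legal moves for Black: none.
Not in check and no legal moves → stalemate.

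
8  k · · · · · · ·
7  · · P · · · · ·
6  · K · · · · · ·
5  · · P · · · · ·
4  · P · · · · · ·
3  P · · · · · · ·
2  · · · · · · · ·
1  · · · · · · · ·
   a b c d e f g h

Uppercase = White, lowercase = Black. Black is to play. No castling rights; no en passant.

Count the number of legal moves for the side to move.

0

Black to move; king on a8.
In check: no.
Legal moves: none.
Count: 0.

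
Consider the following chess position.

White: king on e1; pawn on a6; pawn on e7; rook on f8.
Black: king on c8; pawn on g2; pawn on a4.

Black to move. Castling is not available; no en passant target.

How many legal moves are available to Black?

2

Black to move; king on c8.
In check: yes, from the white rook on f8.
Legal moves: Kd7, Kc7.
Count: 2.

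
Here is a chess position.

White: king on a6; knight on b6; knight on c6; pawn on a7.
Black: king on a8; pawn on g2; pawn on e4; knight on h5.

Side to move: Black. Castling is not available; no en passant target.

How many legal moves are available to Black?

Black to move; king on a8.
In check: yes, from the white knight on b6.
Legal moves: none.
Count: 0.

0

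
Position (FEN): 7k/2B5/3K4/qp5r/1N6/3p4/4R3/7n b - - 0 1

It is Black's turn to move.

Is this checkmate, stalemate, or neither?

Black to move; black king on h8.
In check: no.
Legal moves for Black include: Kg8, Kh7, Kg7, Rh7, Rh6+, Rg5, Rf5, Re5, Rd5+, Rc5, Rh4, Rh3, Rh2, Qa8, Qxc7+, Qa7, Qb6+, Qa6+, ... (list truncated; more exist).
Black has legal moves and is not in check → neither.

neither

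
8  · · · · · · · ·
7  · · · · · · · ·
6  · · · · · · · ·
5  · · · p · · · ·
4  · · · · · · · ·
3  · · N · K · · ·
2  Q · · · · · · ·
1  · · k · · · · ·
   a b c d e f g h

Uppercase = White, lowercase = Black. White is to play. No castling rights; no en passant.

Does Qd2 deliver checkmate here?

yes

After Qd2: black king on c1; in check: yes, from the white queen on d2.
King squares — b1: attacked by Nc3; d1: attacked by Qd2; b2: attacked by Qd2; c2: attacked by Qd2; d2: attacked by Ke3.
Black has no legal moves → checkmate.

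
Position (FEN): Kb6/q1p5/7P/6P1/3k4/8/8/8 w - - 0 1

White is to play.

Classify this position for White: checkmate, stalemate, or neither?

checkmate

White to move; white king on a8.
In check: yes, from the black queen on a7.
King squares — a7: attacked by Bb8; b7: attacked by Qa7; b8: attacked by Qa7.
Legal moves for White: none.
In check with no legal moves → checkmate.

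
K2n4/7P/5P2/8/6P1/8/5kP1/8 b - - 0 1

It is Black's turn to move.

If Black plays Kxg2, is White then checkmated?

After Kxg2: white king on a8; in check: no.
White is not in check, so this cannot be checkmate.

no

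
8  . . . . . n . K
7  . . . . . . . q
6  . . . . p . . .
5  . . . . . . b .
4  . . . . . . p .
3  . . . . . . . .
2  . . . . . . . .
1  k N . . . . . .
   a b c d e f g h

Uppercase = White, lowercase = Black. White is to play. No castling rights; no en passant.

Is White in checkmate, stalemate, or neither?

White to move; white king on h8.
In check: yes, from the black queen on h7.
King squares — g7: attacked by Qh7; h7: attacked by Nf8; g8: attacked by Qh7.
Legal moves for White: none.
In check with no legal moves → checkmate.

checkmate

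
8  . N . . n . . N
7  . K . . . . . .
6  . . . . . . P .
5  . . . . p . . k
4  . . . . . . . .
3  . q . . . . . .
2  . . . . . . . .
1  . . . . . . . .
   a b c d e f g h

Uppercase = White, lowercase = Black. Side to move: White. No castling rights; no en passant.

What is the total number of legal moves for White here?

5

White to move; king on b7.
In check: yes, from the black queen on b3.
Legal moves: Kc8, Ka8, Ka7, Kc6, Ka6.
Count: 5.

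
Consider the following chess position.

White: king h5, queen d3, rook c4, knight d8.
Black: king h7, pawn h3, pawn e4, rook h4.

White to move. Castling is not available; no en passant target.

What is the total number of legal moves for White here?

White to move; king on h5.
In check: yes, from the black rook on h4.
Legal moves: Kg5, Kxh4.
Count: 2.

2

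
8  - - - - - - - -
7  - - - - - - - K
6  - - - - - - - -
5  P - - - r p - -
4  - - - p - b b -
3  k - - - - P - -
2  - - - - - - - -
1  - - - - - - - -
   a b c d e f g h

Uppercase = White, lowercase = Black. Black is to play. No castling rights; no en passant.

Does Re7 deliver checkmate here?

After Re7: white king on h7; in check: yes, from the black rook on e7.
White has 3 legal replies: Kh8, Kg8, Kg6.
In check but a legal move exists → not checkmate.

no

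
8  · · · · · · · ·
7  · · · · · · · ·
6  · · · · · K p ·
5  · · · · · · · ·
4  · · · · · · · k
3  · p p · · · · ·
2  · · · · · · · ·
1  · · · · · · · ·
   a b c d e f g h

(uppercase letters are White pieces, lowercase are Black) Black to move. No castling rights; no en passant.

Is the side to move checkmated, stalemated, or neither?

neither

Black to move; black king on h4.
In check: no.
Legal moves for Black: Kh5, Kg4, Kh3, Kg3, g5, c2, b2.
Black has 7 legal moves and is not in check → neither.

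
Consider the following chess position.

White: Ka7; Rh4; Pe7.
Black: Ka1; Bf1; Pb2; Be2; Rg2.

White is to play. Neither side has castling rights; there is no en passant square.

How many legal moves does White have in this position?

White to move; king on a7.
In check: no.
Legal moves: Kb8, Ka8, Kb7, Kb6, Rh8, Rh7, Rh6, Rh5, Rg4, Rf4, Re4, Rd4, Rc4, Rb4, Ra4+, Rh3, Rh2, Rh1, e8=Q, e8=R, e8=B, e8=N.
Count: 22.

22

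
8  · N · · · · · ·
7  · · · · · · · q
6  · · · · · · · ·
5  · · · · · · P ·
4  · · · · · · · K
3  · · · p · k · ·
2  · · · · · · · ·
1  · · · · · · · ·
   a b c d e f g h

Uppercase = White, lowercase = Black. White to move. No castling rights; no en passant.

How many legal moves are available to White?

White to move; king on h4.
In check: yes, from the black queen on h7.
Legal moves: none.
Count: 0.

0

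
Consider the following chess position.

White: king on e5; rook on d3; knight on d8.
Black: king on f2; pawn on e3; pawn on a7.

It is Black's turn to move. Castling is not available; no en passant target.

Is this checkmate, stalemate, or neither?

Black to move; black king on f2.
In check: no.
Legal moves for Black: Kg3, Kf3, Kg2, Ke2, Kg1, Kf1, Ke1, a6, e2, a5.
Black has 10 legal moves and is not in check → neither.

neither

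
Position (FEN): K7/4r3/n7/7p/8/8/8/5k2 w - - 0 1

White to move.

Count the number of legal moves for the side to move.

White to move; king on a8.
In check: no.
Legal moves: none.
Count: 0.

0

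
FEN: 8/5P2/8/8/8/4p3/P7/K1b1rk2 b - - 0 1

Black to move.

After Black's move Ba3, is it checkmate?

After Ba3: white king on a1; in check: yes, from the black rook on e1.
King squares — b1: attacked by Re1; a2: own pawn; b2: attacked by Ba3.
White has no legal moves → checkmate.

yes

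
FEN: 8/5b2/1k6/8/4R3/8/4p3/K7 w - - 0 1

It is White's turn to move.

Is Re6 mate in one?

After Re6: black king on b6; in check: yes, from the white rook on e6.
Black has 7 legal replies: Kc7, Kb7, Ka7, Kc5, Kb5, Ka5, Bxe6.
In check but a legal move exists → not checkmate.

no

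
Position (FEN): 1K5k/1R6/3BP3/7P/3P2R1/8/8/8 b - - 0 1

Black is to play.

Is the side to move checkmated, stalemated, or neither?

stalemate

Black to move; black king on h8.
In check: no.
King squares — g7: attacked by Rg4; h7: attacked by Rb7; g8: attacked by Rg4.
Legal moves for Black: none.
Not in check and no legal moves → stalemate.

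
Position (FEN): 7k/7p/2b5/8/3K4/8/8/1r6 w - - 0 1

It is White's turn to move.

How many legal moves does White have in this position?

White to move; king on d4.
In check: no.
Legal moves: Ke5, Kc5, Kc4, Ke3, Kd3, Kc3.
Count: 6.

6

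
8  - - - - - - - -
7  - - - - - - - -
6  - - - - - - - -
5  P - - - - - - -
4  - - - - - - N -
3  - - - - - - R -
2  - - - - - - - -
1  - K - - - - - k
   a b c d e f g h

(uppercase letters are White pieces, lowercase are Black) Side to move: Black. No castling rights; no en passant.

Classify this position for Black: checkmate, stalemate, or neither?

stalemate

Black to move; black king on h1.
In check: no.
King squares — g1: attacked by Rg3; g2: attacked by Rg3; h2: attacked by Ng4.
Legal moves for Black: none.
Not in check and no legal moves → stalemate.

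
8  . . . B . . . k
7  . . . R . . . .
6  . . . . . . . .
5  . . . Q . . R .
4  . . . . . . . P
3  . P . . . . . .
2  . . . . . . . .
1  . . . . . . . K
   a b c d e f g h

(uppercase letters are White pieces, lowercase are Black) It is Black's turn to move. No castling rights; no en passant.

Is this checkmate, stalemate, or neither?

Black to move; black king on h8.
In check: no.
King squares — g7: attacked by Rg5; h7: attacked by Rd7; g8: attacked by Qd5.
Legal moves for Black: none.
Not in check and no legal moves → stalemate.

stalemate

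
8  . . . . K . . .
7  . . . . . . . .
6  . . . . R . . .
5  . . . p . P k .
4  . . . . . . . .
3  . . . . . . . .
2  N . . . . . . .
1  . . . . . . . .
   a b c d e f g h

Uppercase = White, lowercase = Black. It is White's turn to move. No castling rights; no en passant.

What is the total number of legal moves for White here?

White to move; king on e8.
In check: no.
Legal moves: Kf8, Kd8, Kf7, Ke7, Kd7, Re7, Rh6, Rg6+, Rf6, Rd6, Rc6, Rb6, Ra6, Re5, Re4, Re3, Re2, Re1, Nb4, Nc3, Nc1, f6.
Count: 22.

22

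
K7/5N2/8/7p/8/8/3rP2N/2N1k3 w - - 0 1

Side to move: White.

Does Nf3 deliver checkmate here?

After Nf3: black king on e1; in check: yes, from the white knight on f3.
Black has 3 legal replies: Kf2, Kf1, Kd1.
In check but a legal move exists → not checkmate.

no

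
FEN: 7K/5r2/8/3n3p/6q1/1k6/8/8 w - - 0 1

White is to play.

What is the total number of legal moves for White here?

0

White to move; king on h8.
In check: no.
Legal moves: none.
Count: 0.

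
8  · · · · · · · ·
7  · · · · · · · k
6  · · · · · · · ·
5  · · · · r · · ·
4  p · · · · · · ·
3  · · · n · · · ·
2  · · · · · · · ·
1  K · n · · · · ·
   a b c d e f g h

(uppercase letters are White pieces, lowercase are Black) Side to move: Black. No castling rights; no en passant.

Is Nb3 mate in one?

no

After Nb3: white king on a1; in check: yes, from the black knight on b3.
White has 2 legal replies: Ka2, Kb1.
In check but a legal move exists → not checkmate.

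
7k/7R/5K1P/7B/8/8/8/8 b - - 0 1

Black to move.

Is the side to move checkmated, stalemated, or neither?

Black to move; black king on h8.
In check: yes, from the white rook on h7.
King squares — g7: attacked by Kf6; h7: available; g8: available.
Legal moves for Black: Kg8, Kxh7.
Black is in check but has 2 legal moves → neither.

neither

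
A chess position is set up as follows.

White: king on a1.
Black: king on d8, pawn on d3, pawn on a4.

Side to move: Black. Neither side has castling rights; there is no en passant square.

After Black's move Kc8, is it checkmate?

no

After Kc8: white king on a1; in check: no.
White is not in check, so this cannot be checkmate.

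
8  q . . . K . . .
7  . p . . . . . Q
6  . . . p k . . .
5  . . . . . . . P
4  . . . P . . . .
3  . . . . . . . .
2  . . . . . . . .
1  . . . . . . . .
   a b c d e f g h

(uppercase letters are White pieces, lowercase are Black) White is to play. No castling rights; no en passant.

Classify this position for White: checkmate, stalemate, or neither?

White to move; white king on e8.
In check: yes, from the black queen on a8.
King squares — d7: attacked by Ke6; e7: attacked by Ke6; f7: attacked by Ke6; d8: attacked by Qa8; f8: attacked by Qa8.
Legal moves for White: none.
In check with no legal moves → checkmate.

checkmate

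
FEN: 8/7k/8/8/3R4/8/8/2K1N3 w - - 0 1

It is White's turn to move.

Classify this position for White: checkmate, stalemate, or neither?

neither

White to move; white king on c1.
In check: no.
Legal moves for White include: Rd8, Rd7+, Rd6, Rd5, Rh4+, Rg4, Rf4, Re4, Rc4, Rb4, Ra4, Rd3, Rd2, Rd1, Nf3, Nd3, Ng2, Nc2, ... (list truncated; more exist).
White has legal moves and is not in check → neither.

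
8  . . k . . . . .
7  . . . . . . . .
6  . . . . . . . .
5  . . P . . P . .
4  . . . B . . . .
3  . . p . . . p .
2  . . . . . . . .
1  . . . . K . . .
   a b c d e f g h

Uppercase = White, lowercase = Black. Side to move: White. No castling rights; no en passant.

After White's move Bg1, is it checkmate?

After Bg1: black king on c8; in check: no.
Black is not in check, so this cannot be checkmate.

no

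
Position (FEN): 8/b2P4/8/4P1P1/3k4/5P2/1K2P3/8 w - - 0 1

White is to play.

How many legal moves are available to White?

White to move; king on b2.
In check: no.
Legal moves: Kb3, Ka3, Kc2, Ka2, Kc1, Kb1, Ka1, d8=Q+, d8=R+, d8=B, d8=N, g6, e6, f4, e3+, e4.
Count: 16.

16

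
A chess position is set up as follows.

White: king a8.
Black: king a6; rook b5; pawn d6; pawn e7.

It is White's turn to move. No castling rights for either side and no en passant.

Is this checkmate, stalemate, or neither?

White to move; white king on a8.
In check: no.
King squares — a7: attacked by Ka6; b7: attacked by Rb5; b8: attacked by Rb5.
Legal moves for White: none.
Not in check and no legal moves → stalemate.

stalemate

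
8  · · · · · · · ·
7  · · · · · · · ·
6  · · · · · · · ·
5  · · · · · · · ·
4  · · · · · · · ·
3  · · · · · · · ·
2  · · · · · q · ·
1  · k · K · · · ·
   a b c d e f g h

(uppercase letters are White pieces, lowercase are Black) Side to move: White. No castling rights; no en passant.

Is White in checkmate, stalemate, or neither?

White to move; white king on d1.
In check: no.
King squares — c1: attacked by Kb1; e1: attacked by Qf2; c2: attacked by Kb1; d2: attacked by Qf2; e2: attacked by Qf2.
Legal moves for White: none.
Not in check and no legal moves → stalemate.

stalemate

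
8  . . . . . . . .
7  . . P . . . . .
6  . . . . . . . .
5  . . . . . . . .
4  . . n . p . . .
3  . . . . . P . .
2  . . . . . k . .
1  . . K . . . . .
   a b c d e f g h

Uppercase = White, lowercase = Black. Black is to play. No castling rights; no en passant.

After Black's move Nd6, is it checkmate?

After Nd6: white king on c1; in check: no.
White is not in check, so this cannot be checkmate.

no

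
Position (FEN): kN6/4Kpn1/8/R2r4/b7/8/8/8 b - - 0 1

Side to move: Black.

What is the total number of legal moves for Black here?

Black to move; king on a8.
In check: yes, from the white rook on a5.
Legal moves: Kxb8, Kb7, Rxa5.
Count: 3.

3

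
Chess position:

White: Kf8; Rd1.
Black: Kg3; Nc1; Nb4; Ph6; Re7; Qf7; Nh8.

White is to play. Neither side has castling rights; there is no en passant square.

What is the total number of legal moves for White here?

0

White to move; king on f8.
In check: yes, from the black queen on f7.
Legal moves: none.
Count: 0.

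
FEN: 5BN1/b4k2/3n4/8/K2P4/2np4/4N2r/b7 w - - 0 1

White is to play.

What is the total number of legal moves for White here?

White to move; king on a4.
In check: yes, from the black knight on c3.
Legal moves: Ka5, Kb4, Kb3, Ka3, Nxc3.
Count: 5.

5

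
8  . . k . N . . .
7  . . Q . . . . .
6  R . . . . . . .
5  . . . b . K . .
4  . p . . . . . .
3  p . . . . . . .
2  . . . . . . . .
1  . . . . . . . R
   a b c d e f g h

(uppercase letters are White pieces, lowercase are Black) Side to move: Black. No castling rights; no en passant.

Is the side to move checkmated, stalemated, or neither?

Black to move; black king on c8.
In check: yes, from the white queen on c7.
King squares — b7: attacked by Qc7; c7: attacked by Ne8; d7: attacked by Qc7; b8: attacked by Qc7; d8: attacked by Qc7.
Legal moves for Black: none.
In check with no legal moves → checkmate.

checkmate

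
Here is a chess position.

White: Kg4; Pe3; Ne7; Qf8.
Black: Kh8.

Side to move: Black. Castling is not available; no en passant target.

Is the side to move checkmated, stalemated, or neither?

Black to move; black king on h8.
In check: yes, from the white queen on f8.
Legal moves for Black: Kh7.
Black is in check but has 1 legal move → neither.

neither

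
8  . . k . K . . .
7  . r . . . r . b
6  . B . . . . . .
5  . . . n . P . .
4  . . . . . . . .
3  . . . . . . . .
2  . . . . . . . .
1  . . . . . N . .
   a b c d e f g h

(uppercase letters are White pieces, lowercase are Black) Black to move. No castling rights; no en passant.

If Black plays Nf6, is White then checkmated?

After Nf6: white king on e8; in check: yes, from the black knight on f6.
King squares — d7: attacked by Nf6; e7: attacked by Rb7; f7: attacked by Rb7; d8: attacked by Kc8; f8: attacked by Rf7.
White has no legal moves → checkmate.

yes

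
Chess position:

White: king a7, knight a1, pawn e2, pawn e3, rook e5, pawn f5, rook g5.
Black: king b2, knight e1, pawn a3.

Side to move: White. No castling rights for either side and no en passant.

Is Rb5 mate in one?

After Rb5: black king on b2; in check: yes, from the white rook on b5.
Black has 4 legal replies: Kc3, Ka2, Kc1, Kxa1.
In check but a legal move exists → not checkmate.

no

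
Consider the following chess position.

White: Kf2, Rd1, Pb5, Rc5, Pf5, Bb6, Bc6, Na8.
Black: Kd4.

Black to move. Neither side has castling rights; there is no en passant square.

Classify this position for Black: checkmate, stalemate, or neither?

checkmate

Black to move; black king on d4.
In check: yes, from the white rook on d1.
King squares — c3: attacked by Rc5; d3: attacked by Rd1; e3: attacked by Kf2; c4: attacked by Rc5; e4: attacked by Bc6; c5: attacked by Bb6; d5: attacked by Rd1; e5: attacked by Rc5.
Legal moves for Black: none.
In check with no legal moves → checkmate.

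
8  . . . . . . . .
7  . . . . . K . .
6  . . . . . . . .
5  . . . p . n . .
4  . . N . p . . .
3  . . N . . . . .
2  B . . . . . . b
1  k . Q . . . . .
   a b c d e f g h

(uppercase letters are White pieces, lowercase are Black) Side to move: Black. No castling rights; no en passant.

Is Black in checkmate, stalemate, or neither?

Black to move; black king on a1.
In check: yes, from the white queen on c1.
King squares — b1: attacked by Qc1; a2: attacked by Nc3; b2: attacked by Qc1.
Legal moves for Black: none.
In check with no legal moves → checkmate.

checkmate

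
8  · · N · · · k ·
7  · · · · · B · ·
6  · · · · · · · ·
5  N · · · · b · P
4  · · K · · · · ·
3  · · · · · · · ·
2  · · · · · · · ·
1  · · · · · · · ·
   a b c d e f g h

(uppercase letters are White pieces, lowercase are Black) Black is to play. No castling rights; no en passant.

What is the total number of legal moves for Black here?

Black to move; king on g8.
In check: yes, from the white bishop on f7.
Legal moves: Kh8, Kf8, Kh7, Kg7, Kxf7.
Count: 5.

5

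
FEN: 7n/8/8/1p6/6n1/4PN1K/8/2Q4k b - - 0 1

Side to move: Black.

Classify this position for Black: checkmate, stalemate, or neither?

Black to move; black king on h1.
In check: yes, from the white queen on c1.
King squares — g1: attacked by Qc1; g2: attacked by Kh3; h2: attacked by Nf3.
Legal moves for Black: none.
In check with no legal moves → checkmate.

checkmate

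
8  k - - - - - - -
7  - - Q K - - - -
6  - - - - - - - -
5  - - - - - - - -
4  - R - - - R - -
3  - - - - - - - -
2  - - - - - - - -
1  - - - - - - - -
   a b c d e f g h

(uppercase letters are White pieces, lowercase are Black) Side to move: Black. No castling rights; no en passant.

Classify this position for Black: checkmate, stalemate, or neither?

stalemate

Black to move; black king on a8.
In check: no.
King squares — a7: attacked by Qc7; b7: attacked by Rb4; b8: attacked by Rb4.
Legal moves for Black: none.
Not in check and no legal moves → stalemate.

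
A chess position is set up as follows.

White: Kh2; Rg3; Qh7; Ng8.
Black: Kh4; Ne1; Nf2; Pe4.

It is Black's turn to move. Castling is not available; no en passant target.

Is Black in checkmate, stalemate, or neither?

Black to move; black king on h4.
In check: yes, from the white queen on h7.
King squares — g3: attacked by Kh2; h3: attacked by Kh2; g4: attacked by Rg3; g5: attacked by Rg3; h5: attacked by Qh7.
Legal moves for Black: none.
In check with no legal moves → checkmate.

checkmate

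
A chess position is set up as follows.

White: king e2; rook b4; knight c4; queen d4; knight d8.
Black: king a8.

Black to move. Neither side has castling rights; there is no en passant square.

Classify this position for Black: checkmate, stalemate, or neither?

Black to move; black king on a8.
In check: no.
King squares — a7: attacked by Qd4; b7: attacked by Rb4; b8: attacked by Rb4.
Legal moves for Black: none.
Not in check and no legal moves → stalemate.

stalemate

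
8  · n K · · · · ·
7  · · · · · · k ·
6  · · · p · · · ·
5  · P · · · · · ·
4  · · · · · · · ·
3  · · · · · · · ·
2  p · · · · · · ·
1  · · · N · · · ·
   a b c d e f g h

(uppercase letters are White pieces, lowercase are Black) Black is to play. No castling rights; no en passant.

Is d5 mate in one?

After d5: white king on c8; in check: no.
White is not in check, so this cannot be checkmate.

no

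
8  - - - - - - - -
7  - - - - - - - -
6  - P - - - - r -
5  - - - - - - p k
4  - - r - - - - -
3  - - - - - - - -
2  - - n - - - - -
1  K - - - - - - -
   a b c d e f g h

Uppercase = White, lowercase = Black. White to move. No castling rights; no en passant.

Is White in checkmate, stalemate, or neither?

White to move; white king on a1.
In check: yes, from the black knight on c2.
King squares — b1: available; a2: available; b2: available.
Legal moves for White: Kb2, Ka2, Kb1.
White is in check but has 3 legal moves → neither.

neither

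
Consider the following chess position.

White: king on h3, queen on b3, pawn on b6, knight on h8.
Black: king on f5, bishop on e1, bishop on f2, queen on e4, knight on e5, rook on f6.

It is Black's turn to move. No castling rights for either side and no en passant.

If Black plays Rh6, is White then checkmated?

After Rh6: white king on h3; in check: yes, from the black rook on h6.
King squares — g2: attacked by Qe4; h2: attacked by Rh6; g3: attacked by Bf2; g4: attacked by Qe4; h4: attacked by Bf2.
White has no legal moves → checkmate.

yes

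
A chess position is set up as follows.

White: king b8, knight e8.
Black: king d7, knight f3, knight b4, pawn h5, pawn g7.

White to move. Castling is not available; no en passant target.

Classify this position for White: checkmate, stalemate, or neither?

White to move; white king on b8.
In check: no.
Legal moves for White: Nxg7, Nc7, Nf6+, Nd6, Ka8, Kb7, Ka7.
White has 7 legal moves and is not in check → neither.

neither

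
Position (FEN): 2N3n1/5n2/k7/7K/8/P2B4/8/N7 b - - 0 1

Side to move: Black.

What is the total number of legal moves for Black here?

Black to move; king on a6.
In check: yes, from the white bishop on d3.
Legal moves: Kb7, Ka5.
Count: 2.

2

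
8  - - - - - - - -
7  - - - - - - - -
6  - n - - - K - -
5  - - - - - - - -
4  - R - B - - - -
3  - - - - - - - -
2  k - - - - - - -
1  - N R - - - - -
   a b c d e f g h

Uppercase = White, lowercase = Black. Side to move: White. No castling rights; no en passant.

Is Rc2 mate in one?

yes

After Rc2: black king on a2; in check: yes, from the white rook on c2.
King squares — a1: attacked by Bd4; b1: attacked by Rb4; b2: attacked by Rc2; a3: attacked by Nb1; b3: attacked by Rb4.
Black has no legal moves → checkmate.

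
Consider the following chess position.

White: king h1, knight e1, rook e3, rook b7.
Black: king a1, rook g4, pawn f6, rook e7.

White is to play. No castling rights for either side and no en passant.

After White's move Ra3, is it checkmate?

yes

After Ra3: black king on a1; in check: yes, from the white rook on a3.
King squares — b1: attacked by Rb7; a2: attacked by Ra3; b2: attacked by Rb7.
Black has no legal moves → checkmate.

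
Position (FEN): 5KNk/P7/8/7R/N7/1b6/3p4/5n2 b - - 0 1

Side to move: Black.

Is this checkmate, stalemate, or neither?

checkmate

Black to move; black king on h8.
In check: yes, from the white rook on h5.
King squares — g7: attacked by Kf8; h7: attacked by Rh5; g8: attacked by Kf8.
Legal moves for Black: none.
In check with no legal moves → checkmate.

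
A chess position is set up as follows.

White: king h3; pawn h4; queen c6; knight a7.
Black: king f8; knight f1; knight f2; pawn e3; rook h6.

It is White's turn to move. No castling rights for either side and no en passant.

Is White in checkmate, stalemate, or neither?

neither

White to move; white king on h3.
In check: yes, from the black knight on f2.
King squares — g2: available; h2: attacked by Nf1; g3: attacked by Nf1; g4: attacked by Nf2; h4: own pawn.
Legal moves for White: Kg2.
White is in check but has 1 legal move → neither.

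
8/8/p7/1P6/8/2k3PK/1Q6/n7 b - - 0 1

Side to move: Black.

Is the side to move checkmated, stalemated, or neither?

Black to move; black king on c3.
In check: yes, from the white queen on b2.
Legal moves for Black: Kc4, Kd3, Kxb2.
Black is in check but has 3 legal moves → neither.

neither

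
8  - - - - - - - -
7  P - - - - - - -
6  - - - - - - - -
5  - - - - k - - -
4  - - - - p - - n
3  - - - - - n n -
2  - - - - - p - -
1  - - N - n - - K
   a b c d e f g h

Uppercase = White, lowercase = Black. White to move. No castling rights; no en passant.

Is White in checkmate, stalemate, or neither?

White to move; white king on h1.
In check: yes, from the black knight on g3.
King squares — g1: attacked by Pf2; g2: attacked by Ne1; h2: attacked by Nf3.
Legal moves for White: none.
In check with no legal moves → checkmate.

checkmate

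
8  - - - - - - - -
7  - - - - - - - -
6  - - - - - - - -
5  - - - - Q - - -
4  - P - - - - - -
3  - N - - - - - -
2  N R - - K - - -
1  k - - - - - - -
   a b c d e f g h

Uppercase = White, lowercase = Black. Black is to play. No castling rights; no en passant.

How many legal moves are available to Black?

Black to move; king on a1.
In check: yes, from the white knight on b3.
Legal moves: none.
Count: 0.

0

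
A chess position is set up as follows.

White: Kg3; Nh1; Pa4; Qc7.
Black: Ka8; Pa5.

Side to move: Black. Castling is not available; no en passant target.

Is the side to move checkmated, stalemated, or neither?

stalemate

Black to move; black king on a8.
In check: no.
King squares — a7: attacked by Qc7; b7: attacked by Qc7; b8: attacked by Qc7.
Legal moves for Black: none.
Not in check and no legal moves → stalemate.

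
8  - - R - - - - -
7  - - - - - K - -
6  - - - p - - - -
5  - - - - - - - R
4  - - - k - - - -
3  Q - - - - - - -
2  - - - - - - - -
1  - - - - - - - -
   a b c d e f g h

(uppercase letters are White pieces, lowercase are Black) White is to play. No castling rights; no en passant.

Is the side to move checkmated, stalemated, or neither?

White to move; white king on f7.
In check: no.
Legal moves for White include: Rch8, Rg8, Rf8, Re8, Rd8, Rb8, Ra8, Rc7, Rc6, Rcc5, Rc4+, Rc3, Rc2, Rc1, Kg8, Kf8, Ke8, Kg7, ... (list truncated; more exist).
White has legal moves and is not in check → neither.

neither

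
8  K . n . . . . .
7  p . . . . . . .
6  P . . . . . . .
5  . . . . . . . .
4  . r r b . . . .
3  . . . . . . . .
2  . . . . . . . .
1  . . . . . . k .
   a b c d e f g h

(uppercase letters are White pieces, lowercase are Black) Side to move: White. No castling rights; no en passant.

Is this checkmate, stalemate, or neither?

stalemate

White to move; white king on a8.
In check: no.
King squares — a7: attacked by Bd4; b7: attacked by Rb4; b8: attacked by Rb4.
Legal moves for White: none.
Not in check and no legal moves → stalemate.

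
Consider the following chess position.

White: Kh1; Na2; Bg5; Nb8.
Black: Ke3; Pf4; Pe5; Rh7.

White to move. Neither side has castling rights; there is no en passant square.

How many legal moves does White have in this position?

White to move; king on h1.
In check: yes, from the black rook on h7.
Legal moves: Kg2, Kg1, Bh6, Bh4.
Count: 4.

4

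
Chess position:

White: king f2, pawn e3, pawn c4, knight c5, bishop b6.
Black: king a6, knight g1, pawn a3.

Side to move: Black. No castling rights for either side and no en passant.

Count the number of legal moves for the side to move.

1

Black to move; king on a6.
In check: yes, from the white knight on c5.
Legal moves: Kxb6.
Count: 1.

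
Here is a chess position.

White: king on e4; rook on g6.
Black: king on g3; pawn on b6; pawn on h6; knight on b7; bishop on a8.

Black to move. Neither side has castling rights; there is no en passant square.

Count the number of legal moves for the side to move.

4

Black to move; king on g3.
In check: yes, from the white rook on g6.
Legal moves: Kh4, Kh3, Kh2, Kf2.
Count: 4.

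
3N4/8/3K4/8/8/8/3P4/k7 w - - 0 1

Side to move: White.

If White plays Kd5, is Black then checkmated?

After Kd5: black king on a1; in check: no.
Black is not in check, so this cannot be checkmate.

no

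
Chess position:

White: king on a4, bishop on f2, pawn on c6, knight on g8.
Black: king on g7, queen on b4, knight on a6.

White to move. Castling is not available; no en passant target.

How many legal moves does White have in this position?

White to move; king on a4.
In check: yes, from the black queen on b4.
Legal moves: none.
Count: 0.

0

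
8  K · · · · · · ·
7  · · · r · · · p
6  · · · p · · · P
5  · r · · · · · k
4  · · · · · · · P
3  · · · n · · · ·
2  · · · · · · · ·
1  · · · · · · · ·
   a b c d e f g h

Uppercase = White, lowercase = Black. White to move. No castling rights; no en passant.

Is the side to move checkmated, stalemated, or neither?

White to move; white king on a8.
In check: no.
King squares — a7: attacked by Rd7; b7: attacked by Rb5; b8: attacked by Rb5.
Legal moves for White: none.
Not in check and no legal moves → stalemate.

stalemate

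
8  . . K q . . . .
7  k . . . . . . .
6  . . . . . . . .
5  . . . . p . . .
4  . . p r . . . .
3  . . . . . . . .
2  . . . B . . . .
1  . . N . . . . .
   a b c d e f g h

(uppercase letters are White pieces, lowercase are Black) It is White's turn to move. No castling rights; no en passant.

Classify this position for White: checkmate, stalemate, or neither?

checkmate

White to move; white king on c8.
In check: yes, from the black queen on d8.
King squares — b7: attacked by Ka7; c7: attacked by Qd8; d7: attacked by Rd4; b8: attacked by Ka7; d8: attacked by Rd4.
Legal moves for White: none.
In check with no legal moves → checkmate.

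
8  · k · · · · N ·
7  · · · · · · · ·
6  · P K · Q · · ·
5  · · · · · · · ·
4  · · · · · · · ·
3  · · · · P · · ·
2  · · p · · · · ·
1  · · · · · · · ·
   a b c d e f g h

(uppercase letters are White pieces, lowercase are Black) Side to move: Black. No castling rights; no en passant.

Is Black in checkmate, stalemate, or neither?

Black to move; black king on b8.
In check: no.
Legal moves for Black: Ka8, c1=Q+, c1=R+, c1=B, c1=N.
Black has 5 legal moves and is not in check → neither.

neither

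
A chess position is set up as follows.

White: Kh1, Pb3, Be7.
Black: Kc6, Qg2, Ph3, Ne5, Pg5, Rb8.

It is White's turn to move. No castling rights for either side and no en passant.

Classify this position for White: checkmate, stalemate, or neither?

checkmate

White to move; white king on h1.
In check: yes, from the black queen on g2.
King squares — g1: attacked by Qg2; g2: attacked by Ph3; h2: attacked by Qg2.
Legal moves for White: none.
In check with no legal moves → checkmate.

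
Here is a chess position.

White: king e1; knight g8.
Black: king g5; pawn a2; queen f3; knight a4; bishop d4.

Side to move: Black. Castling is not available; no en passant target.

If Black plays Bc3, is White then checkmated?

After Bc3: white king on e1; in check: yes, from the black bishop on c3.
King squares — d1: attacked by Qf3; f1: attacked by Qf3; d2: attacked by Bc3; e2: attacked by Qf3; f2: attacked by Qf3.
White has no legal moves → checkmate.

yes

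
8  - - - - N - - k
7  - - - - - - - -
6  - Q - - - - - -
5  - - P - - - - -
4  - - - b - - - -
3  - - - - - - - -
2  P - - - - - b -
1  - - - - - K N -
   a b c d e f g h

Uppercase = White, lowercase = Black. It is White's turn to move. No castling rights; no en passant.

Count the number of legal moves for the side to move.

White to move; king on f1.
In check: yes, from the black bishop on g2.
Legal moves: Kxg2, Ke2, Ke1.
Count: 3.

3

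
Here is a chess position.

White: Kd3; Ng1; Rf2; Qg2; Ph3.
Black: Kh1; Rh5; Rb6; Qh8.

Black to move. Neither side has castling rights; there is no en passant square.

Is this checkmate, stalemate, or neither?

checkmate

Black to move; black king on h1.
In check: yes, from the white queen on g2.
King squares — g1: attacked by Qg2; g2: attacked by Rf2; h2: attacked by Qg2.
Legal moves for Black: none.
In check with no legal moves → checkmate.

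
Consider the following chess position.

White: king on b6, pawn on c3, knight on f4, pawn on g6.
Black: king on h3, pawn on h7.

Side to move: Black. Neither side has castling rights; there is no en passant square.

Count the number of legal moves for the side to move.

4

Black to move; king on h3.
In check: yes, from the white knight on f4.
Legal moves: Kh4, Kg4, Kg3, Kh2.
Count: 4.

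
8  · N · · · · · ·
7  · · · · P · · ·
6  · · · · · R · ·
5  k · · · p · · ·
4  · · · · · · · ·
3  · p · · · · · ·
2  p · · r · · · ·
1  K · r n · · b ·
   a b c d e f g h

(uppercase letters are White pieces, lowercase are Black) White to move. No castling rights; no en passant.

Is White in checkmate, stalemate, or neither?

checkmate

White to move; white king on a1.
In check: yes, from the black rook on c1.
King squares — b1: attacked by Rc1; a2: attacked by Rd2; b2: attacked by Nd1.
Legal moves for White: none.
In check with no legal moves → checkmate.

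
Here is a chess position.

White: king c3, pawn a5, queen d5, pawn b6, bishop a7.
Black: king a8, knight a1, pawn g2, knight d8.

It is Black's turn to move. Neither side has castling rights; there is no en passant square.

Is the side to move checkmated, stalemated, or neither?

neither

Black to move; black king on a8.
In check: yes, from the white queen on d5.
Legal moves for Black: Nb7, Nc6.
Black is in check but has 2 legal moves → neither.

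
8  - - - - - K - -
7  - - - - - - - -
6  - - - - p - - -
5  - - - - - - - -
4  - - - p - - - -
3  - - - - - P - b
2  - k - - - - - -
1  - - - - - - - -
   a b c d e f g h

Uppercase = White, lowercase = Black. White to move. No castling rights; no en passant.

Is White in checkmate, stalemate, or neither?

neither

White to move; white king on f8.
In check: no.
Legal moves for White: Kg8, Ke8, Kg7, Kf7, Ke7, f4.
White has 6 legal moves and is not in check → neither.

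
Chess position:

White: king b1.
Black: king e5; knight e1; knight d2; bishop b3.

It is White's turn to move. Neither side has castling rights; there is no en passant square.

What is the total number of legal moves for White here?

White to move; king on b1.
In check: yes, from the black knight on d2.
Legal moves: Kb2, Kc1, Ka1.
Count: 3.

3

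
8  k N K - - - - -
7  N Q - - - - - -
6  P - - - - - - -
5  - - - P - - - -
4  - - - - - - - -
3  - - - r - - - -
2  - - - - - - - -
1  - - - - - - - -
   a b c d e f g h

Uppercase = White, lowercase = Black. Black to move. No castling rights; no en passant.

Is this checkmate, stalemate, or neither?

checkmate

Black to move; black king on a8.
In check: yes, from the white queen on b7.
King squares — a7: attacked by Qb7; b7: attacked by Pa6; b8: attacked by Qb7.
Legal moves for Black: none.
In check with no legal moves → checkmate.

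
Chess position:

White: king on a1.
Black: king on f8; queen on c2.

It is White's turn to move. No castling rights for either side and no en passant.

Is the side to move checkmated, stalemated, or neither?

stalemate

White to move; white king on a1.
In check: no.
King squares — b1: attacked by Qc2; a2: attacked by Qc2; b2: attacked by Qc2.
Legal moves for White: none.
Not in check and no legal moves → stalemate.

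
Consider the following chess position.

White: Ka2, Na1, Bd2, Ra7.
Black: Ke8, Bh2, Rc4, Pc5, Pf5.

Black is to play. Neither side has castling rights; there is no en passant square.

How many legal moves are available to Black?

Black to move; king on e8.
In check: no.
Legal moves: Kf8, Kd8, Rh4, Rg4, Rf4, Re4, Rd4, Rb4, Ra4+, Rc3, Rc2+, Rc1, Bb8, Bc7, Bd6, Be5, Bf4, Bg3, Bg1, f4.
Count: 20.

20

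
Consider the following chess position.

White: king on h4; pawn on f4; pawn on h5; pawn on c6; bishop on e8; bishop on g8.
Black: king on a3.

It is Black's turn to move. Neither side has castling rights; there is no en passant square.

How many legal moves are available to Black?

3

Black to move; king on a3.
In check: no.
Legal moves: Kb4, Ka4, Kb2.
Count: 3.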